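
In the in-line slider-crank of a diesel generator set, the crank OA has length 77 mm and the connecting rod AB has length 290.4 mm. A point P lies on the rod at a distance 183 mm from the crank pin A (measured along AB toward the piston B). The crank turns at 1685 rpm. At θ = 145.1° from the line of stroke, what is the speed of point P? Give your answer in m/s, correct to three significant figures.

ω = 176.5 rad/s.  Crank-pin speed |V_A| = rω = 13.587 m/s, perpendicular to OA.
Rod angle: sinφ = −(r/L) sinθ ⇒ φ = -8.726°; ω_rod = −rω cosθ/√(L²−r²sin²θ) = +38.822 rad/s.
V_P = V_A + ω_rod × AP, with AP = 0.183 m along the rod.
Components: V_Px = −rω sinθ − a·ω_rod·sinφ = -6.6959 m/s;  V_Py = rω cosθ + a·ω_rod·cosφ = -4.1212 m/s.
|V_P| = √(V_Px² + V_Py²) = 7.8625 m/s.

7.86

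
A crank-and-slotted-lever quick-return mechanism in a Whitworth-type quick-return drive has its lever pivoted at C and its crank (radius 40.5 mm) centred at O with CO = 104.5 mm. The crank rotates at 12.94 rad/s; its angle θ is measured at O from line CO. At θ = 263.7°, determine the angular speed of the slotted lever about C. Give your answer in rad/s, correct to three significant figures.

1.31

ω = 12.94 rad/s
Crank pin A relative to C: A = (d + r cosθ, r sinθ); lever angle φ = atan2(r sinθ, d + r cosθ).
Differentiating tanφ: φ̇ = rω(d cosθ + r)/(d² + r² + 2dr cosθ).
d² + r² + 2dr cosθ = |CA|² = 0.0116317 m²;  d cosθ + r = +0.029033 m.
|ω_lever| = |0.0405·12.94·+0.029033| / 0.0116317 = 1.3081 rad/s.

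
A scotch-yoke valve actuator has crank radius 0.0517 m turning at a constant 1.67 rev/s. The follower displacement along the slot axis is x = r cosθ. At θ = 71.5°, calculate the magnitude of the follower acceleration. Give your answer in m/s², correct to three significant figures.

1.81

ω = 10.49 rad/s (from 1.67 rev/s).
x = r cosθ ⇒ ẍ = −rω² cosθ (ω constant).
|a| = rω²|cosθ| = 0.0517·(10.49)²·|cos 71.5°| = 1.8062 m/s².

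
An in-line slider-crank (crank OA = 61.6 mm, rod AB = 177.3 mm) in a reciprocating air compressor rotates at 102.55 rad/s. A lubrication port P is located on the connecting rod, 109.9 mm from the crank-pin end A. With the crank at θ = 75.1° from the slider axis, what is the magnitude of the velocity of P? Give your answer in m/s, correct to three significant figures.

ω = 102.5 rad/s.  Crank-pin speed |V_A| = rω = 6.3171 m/s, perpendicular to OA.
Rod angle: sinφ = −(r/L) sinθ ⇒ φ = -19.618°; ω_rod = −rω cosθ/√(L²−r²sin²θ) = -9.7261 rad/s.
V_P = V_A + ω_rod × AP, with AP = 0.1099 m along the rod.
Components: V_Px = −rω sinθ − a·ω_rod·sinφ = -6.4636 m/s;  V_Py = rω cosθ + a·ω_rod·cosφ = +0.61748 m/s.
|V_P| = √(V_Px² + V_Py²) = 6.493 m/s.

6.49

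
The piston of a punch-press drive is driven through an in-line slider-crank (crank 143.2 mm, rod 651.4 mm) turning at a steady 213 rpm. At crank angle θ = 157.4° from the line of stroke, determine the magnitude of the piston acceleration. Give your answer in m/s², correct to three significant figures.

ω = 2π·213/60 = 22.31 rad/s
x(θ) = r cosθ + √(L² − r² sin²θ); with ω constant, a = ω²·d²x/dθ².
d²x/dθ² = −r cosθ − r²(cos2θ)/√u − r⁴ sin²2θ/(4u^{3/2}),  u = L² − r² sin²θ = 0.421294 m².
Substituting r = 0.1432 m, L = 0.6514 m, θ = 157.4°: d²x/dθ² = +0.10975 m.
a = ω²·d²x/dθ² = (22.31)²·(+0.10975) = +54.603 m/s²;  |a| = 54.603 m/s².

54.6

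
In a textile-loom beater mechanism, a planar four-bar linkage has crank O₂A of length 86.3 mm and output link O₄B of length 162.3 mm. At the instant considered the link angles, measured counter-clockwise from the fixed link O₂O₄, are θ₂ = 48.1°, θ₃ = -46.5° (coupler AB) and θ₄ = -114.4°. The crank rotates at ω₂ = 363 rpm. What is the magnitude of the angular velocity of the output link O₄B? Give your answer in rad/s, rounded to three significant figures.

21.7

ω₂ = 38.01 rad/s (from 363 rpm).
Differentiating the loop-closure r₂e^{iθ₂}+r₃e^{iθ₃}=r₁+r₄e^{iθ₄} gives r₂ω₂e^{iθ₂}+r₃ω₃e^{iθ₃}=r₄ω₄e^{iθ₄}.
Eliminating the other unknown: ω₄ = r₂ω₂ sin(θ₂−θ₃) / [r₄ sin(θ₄−θ₃)].
Numerator sine = +0.99678; denominator sine = -0.92653.
Result = 0.0863·38.01·(+0.99678) / (0.1623·(-0.92653)) = -21.745 rad/s; magnitude 21.745 rad/s.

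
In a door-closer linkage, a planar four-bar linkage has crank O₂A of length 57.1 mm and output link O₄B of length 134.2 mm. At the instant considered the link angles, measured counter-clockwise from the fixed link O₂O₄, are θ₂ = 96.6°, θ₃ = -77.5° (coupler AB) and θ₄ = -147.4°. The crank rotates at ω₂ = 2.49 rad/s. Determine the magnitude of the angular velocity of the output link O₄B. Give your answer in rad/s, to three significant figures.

ω₂ = 2.49 rad/s
Differentiating the loop-closure r₂e^{iθ₂}+r₃e^{iθ₃}=r₁+r₄e^{iθ₄} gives r₂ω₂e^{iθ₂}+r₃ω₃e^{iθ₃}=r₄ω₄e^{iθ₄}.
Eliminating the other unknown: ω₄ = r₂ω₂ sin(θ₂−θ₃) / [r₄ sin(θ₄−θ₃)].
Numerator sine = +0.10279; denominator sine = -0.93909.
Result = 0.0571·2.49·(+0.10279) / (0.1342·(-0.93909)) = -0.11597 rad/s; magnitude 0.11597 rad/s.

0.116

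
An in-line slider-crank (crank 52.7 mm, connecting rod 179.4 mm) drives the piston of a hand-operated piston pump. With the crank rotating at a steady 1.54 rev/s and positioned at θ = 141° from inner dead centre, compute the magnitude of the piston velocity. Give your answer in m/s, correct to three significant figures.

ω = 2π·1.54 = 9.676 rad/s
For an in-line slider-crank, x = r cosθ + √(L² − r² sin²θ), so v = −rω sinθ·[1 + r cosθ/√(L² − r² sin²θ)].
With r = 0.0527 m, L = 0.1794 m, θ = 141°: √(L² − r² sin²θ) = 0.17631 m.
v = −0.0527·9.676·0.62932·[1 + 0.0527·-0.77715/0.17631] = -0.24636 m/s.
|v| = 0.24636 m/s.

0.246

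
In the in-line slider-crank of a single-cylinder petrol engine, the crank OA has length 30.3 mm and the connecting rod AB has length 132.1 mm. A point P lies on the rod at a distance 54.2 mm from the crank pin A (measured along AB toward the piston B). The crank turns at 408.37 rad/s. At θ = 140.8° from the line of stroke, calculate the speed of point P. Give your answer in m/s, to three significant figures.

ω = 408.4 rad/s.  Crank-pin speed |V_A| = rω = 12.374 m/s, perpendicular to OA.
Rod angle: sinφ = −(r/L) sinθ ⇒ φ = -8.336°; ω_rod = −rω cosθ/√(L²−r²sin²θ) = +73.363 rad/s.
V_P = V_A + ω_rod × AP, with AP = 0.0542 m along the rod.
Components: V_Px = −rω sinθ − a·ω_rod·sinφ = -7.244 m/s;  V_Py = rω cosθ + a·ω_rod·cosφ = -5.6546 m/s.
|V_P| = √(V_Px² + V_Py²) = 9.1897 m/s.

9.19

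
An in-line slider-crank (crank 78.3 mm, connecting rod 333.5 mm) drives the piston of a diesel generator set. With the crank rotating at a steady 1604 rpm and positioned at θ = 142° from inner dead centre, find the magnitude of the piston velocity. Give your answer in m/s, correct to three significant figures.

ω = 2π·1604/60 = 168 rad/s
For an in-line slider-crank, x = r cosθ + √(L² − r² sin²θ), so v = −rω sinθ·[1 + r cosθ/√(L² − r² sin²θ)].
With r = 0.0783 m, L = 0.3335 m, θ = 142°: √(L² − r² sin²θ) = 0.33 m.
v = −0.0783·168·0.61566·[1 + 0.0783·-0.78801/0.33] = -6.5833 m/s.
|v| = 6.5833 m/s.

6.58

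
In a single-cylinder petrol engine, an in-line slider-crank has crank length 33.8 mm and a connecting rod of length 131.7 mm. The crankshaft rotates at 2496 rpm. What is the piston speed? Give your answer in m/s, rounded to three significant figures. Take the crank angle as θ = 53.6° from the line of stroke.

8.22

ω = 2π·2496/60 = 261.4 rad/s
For an in-line slider-crank, x = r cosθ + √(L² − r² sin²θ), so v = −rω sinθ·[1 + r cosθ/√(L² − r² sin²θ)].
With r = 0.0338 m, L = 0.1317 m, θ = 53.6°: √(L² − r² sin²θ) = 0.12886 m.
v = −0.0338·261.4·0.80489·[1 + 0.0338·0.59342/0.12886] = -8.2178 m/s.
|v| = 8.2178 m/s.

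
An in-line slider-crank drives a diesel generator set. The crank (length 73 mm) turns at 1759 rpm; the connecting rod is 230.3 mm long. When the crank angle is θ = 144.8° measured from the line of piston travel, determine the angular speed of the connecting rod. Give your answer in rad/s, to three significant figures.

48.5

ω = 184.2 rad/s (converted from 1759 rpm).
The rod makes angle φ with the slider axis where L sinφ = r sinθ; differentiating, L cosφ·φ̇ = r ω cosθ.
L cosφ = √(L² − r² sin²θ) = 0.22642 m.
|ω_rod| = r ω |cosθ| / √(L² − r² sin²θ) = 0.073·184.2·0.81714/0.22642 = 48.528 rad/s.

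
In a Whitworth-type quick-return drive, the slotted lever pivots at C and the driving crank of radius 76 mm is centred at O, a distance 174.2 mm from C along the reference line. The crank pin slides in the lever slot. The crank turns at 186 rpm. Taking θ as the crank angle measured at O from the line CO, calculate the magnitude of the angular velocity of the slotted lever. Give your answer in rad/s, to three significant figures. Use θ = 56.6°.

5.02

ω = 19.48 rad/s (from 186 rpm).
Crank pin A relative to C: A = (d + r cosθ, r sinθ); lever angle φ = atan2(r sinθ, d + r cosθ).
Differentiating tanφ: φ̇ = rω(d cosθ + r)/(d² + r² + 2dr cosθ).
d² + r² + 2dr cosθ = |CA|² = 0.0506975 m²;  d cosθ + r = +0.17189 m.
|ω_lever| = |0.076·19.48·+0.17189| / 0.0506975 = 5.0191 rad/s.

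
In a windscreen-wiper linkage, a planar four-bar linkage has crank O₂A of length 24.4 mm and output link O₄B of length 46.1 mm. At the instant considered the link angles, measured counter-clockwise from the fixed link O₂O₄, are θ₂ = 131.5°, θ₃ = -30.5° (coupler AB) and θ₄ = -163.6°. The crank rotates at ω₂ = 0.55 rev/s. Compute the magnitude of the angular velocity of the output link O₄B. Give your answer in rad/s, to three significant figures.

0.774

ω₂ = 3.456 rad/s (from 0.55 rev/s).
Differentiating the loop-closure r₂e^{iθ₂}+r₃e^{iθ₃}=r₁+r₄e^{iθ₄} gives r₂ω₂e^{iθ₂}+r₃ω₃e^{iθ₃}=r₄ω₄e^{iθ₄}.
Eliminating the other unknown: ω₄ = r₂ω₂ sin(θ₂−θ₃) / [r₄ sin(θ₄−θ₃)].
Numerator sine = +0.30902; denominator sine = -0.73016.
Result = 0.0244·3.456·(+0.30902) / (0.0461·(-0.73016)) = -0.7741 rad/s; magnitude 0.7741 rad/s.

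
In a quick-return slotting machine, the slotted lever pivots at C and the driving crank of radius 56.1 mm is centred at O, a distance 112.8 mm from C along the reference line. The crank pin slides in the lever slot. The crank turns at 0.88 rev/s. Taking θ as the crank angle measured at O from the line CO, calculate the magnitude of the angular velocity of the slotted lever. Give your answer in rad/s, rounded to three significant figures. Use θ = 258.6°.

0.784

ω = 5.529 rad/s (from 0.88 rev/s).
Crank pin A relative to C: A = (d + r cosθ, r sinθ); lever angle φ = atan2(r sinθ, d + r cosθ).
Differentiating tanφ: φ̇ = rω(d cosθ + r)/(d² + r² + 2dr cosθ).
d² + r² + 2dr cosθ = |CA|² = 0.0133695 m²;  d cosθ + r = +0.033804 m.
|ω_lever| = |0.0561·5.529·+0.033804| / 0.0133695 = 0.7843 rad/s.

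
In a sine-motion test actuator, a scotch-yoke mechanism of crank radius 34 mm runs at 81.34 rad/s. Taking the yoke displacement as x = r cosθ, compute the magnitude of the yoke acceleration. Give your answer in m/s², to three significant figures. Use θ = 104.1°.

54.8

ω = 81.34 rad/s
x = r cosθ ⇒ ẍ = −rω² cosθ (ω constant).
|a| = rω²|cosθ| = 0.034·(81.34)²·|cos 104.1°| = 54.801 m/s².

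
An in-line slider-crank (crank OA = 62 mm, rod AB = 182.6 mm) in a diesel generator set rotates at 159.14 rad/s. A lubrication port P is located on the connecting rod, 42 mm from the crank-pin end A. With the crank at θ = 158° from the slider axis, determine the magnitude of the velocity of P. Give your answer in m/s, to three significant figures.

ω = 159.1 rad/s.  Crank-pin speed |V_A| = rω = 9.8667 m/s, perpendicular to OA.
Rod angle: sinφ = −(r/L) sinθ ⇒ φ = -7.307°; ω_rod = −rω cosθ/√(L²−r²sin²θ) = +50.51 rad/s.
V_P = V_A + ω_rod × AP, with AP = 0.042 m along the rod.
Components: V_Px = −rω sinθ − a·ω_rod·sinφ = -3.4263 m/s;  V_Py = rω cosθ + a·ω_rod·cosφ = -7.044 m/s.
|V_P| = √(V_Px² + V_Py²) = 7.8331 m/s.

7.83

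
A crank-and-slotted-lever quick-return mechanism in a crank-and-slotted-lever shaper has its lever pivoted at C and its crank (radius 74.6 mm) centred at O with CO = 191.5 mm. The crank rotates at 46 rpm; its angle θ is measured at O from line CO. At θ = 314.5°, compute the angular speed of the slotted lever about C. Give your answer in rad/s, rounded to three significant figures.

ω = 4.817 rad/s (from 46 rpm).
Crank pin A relative to C: A = (d + r cosθ, r sinθ); lever angle φ = atan2(r sinθ, d + r cosθ).
Differentiating tanφ: φ̇ = rω(d cosθ + r)/(d² + r² + 2dr cosθ).
d² + r² + 2dr cosθ = |CA|² = 0.0622636 m²;  d cosθ + r = +0.20882 m.
|ω_lever| = |0.0746·4.817·+0.20882| / 0.0622636 = 1.2052 rad/s.

1.21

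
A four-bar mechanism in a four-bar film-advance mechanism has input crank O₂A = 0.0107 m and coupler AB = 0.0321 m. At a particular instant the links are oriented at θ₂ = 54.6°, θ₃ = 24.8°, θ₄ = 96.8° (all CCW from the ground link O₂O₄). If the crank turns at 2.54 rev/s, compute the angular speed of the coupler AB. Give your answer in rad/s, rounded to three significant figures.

3.76

ω₂ = 15.96 rad/s (from 2.54 rev/s).
Differentiating the loop-closure r₂e^{iθ₂}+r₃e^{iθ₃}=r₁+r₄e^{iθ₄} gives r₂ω₂e^{iθ₂}+r₃ω₃e^{iθ₃}=r₄ω₄e^{iθ₄}.
Eliminating the other unknown: ω₃ = r₂ω₂ sin(θ₄−θ₂) / [r₃ sin(θ₃−θ₄)].
Numerator sine = +0.67172; denominator sine = -0.95106.
Result = 0.0107·15.96·(+0.67172) / (0.0321·(-0.95106)) = -3.7573 rad/s; magnitude 3.7573 rad/s.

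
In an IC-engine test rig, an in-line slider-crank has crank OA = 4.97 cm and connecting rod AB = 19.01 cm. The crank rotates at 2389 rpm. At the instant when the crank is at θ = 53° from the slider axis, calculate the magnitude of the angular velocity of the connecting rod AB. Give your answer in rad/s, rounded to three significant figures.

ω = 250.2 rad/s (converted from 2389 rpm).
The rod makes angle φ with the slider axis where L sinφ = r sinθ; differentiating, L cosφ·φ̇ = r ω cosθ.
L cosφ = √(L² − r² sin²θ) = 0.18591 m.
|ω_rod| = r ω |cosθ| / √(L² − r² sin²θ) = 0.0497·250.2·0.60182/0.18591 = 40.25 rad/s.

40.2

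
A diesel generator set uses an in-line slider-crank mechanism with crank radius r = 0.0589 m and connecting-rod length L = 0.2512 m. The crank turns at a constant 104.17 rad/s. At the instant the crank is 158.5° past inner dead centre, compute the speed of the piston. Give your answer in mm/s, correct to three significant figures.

1760

ω = 104.2 rad/s
For an in-line slider-crank, x = r cosθ + √(L² − r² sin²θ), so v = −rω sinθ·[1 + r cosθ/√(L² − r² sin²θ)].
With r = 0.0589 m, L = 0.2512 m, θ = 158.5°: √(L² − r² sin²θ) = 0.25027 m.
v = −0.0589·104.2·0.36650·[1 + 0.0589·-0.93042/0.25027] = -1.7563 m/s.
|v| = 1.7563 m/s = 1756.3 mm/s.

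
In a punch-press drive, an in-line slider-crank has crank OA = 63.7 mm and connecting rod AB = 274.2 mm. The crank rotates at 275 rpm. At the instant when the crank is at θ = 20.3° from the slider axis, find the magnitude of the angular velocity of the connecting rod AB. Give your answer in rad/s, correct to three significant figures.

6.30

ω = 28.8 rad/s (converted from 275 rpm).
The rod makes angle φ with the slider axis where L sinφ = r sinθ; differentiating, L cosφ·φ̇ = r ω cosθ.
L cosφ = √(L² − r² sin²θ) = 0.27331 m.
|ω_rod| = r ω |cosθ| / √(L² − r² sin²θ) = 0.0637·28.8·0.93789/0.27331 = 6.2951 rad/s.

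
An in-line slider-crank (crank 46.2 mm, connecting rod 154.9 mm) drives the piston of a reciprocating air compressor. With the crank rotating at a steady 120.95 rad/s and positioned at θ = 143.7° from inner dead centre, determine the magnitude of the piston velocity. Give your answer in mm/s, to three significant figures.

ω = 121 rad/s
For an in-line slider-crank, x = r cosθ + √(L² − r² sin²θ), so v = −rω sinθ·[1 + r cosθ/√(L² − r² sin²θ)].
With r = 0.0462 m, L = 0.1549 m, θ = 143.7°: √(L² − r² sin²θ) = 0.15247 m.
v = −0.0462·121·0.59201·[1 + 0.0462·-0.80593/0.15247] = -2.5002 m/s.
|v| = 2.5002 m/s = 2500.2 mm/s.

2500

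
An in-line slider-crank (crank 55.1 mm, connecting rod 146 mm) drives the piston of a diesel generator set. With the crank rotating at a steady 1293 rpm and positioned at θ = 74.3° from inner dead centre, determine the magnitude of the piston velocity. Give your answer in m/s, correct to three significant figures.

ω = 2π·1293/60 = 135.4 rad/s
For an in-line slider-crank, x = r cosθ + √(L² − r² sin²θ), so v = −rω sinθ·[1 + r cosθ/√(L² − r² sin²θ)].
With r = 0.0551 m, L = 0.146 m, θ = 74.3°: √(L² − r² sin²θ) = 0.13602 m.
v = −0.0551·135.4·0.96269·[1 + 0.0551·0.27060/0.13602] = -7.9696 m/s.
|v| = 7.9696 m/s.

7.97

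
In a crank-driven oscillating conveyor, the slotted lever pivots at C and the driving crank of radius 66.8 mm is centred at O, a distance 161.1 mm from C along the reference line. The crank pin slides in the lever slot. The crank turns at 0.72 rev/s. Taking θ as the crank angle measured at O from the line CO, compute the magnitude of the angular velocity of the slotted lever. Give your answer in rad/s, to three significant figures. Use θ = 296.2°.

ω = 4.524 rad/s (from 0.72 rev/s).
Crank pin A relative to C: A = (d + r cosθ, r sinθ); lever angle φ = atan2(r sinθ, d + r cosθ).
Differentiating tanφ: φ̇ = rω(d cosθ + r)/(d² + r² + 2dr cosθ).
d² + r² + 2dr cosθ = |CA|² = 0.039918 m²;  d cosθ + r = +0.13793 m.
|ω_lever| = |0.0668·4.524·+0.13793| / 0.039918 = 1.0442 rad/s.

1.04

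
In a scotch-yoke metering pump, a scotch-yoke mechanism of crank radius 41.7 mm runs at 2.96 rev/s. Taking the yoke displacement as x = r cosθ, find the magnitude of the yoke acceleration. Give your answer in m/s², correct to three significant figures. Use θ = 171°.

14.2

ω = 18.6 rad/s (from 2.96 rev/s).
x = r cosθ ⇒ ẍ = −rω² cosθ (ω constant).
|a| = rω²|cosθ| = 0.0417·(18.6)²·|cos 171°| = 14.246 m/s².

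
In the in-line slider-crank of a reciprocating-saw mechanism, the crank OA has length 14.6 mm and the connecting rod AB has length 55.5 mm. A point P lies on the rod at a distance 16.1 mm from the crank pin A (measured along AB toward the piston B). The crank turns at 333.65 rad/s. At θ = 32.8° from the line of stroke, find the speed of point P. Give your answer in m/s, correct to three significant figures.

ω = 333.6 rad/s.  Crank-pin speed |V_A| = rω = 4.8713 m/s, perpendicular to OA.
Rod angle: sinφ = −(r/L) sinθ ⇒ φ = -8.193°; ω_rod = −rω cosθ/√(L²−r²sin²θ) = -74.538 rad/s.
V_P = V_A + ω_rod × AP, with AP = 0.0161 m along the rod.
Components: V_Px = −rω sinθ − a·ω_rod·sinφ = -2.8098 m/s;  V_Py = rω cosθ + a·ω_rod·cosφ = +2.9068 m/s.
|V_P| = √(V_Px² + V_Py²) = 4.0429 m/s.

4.04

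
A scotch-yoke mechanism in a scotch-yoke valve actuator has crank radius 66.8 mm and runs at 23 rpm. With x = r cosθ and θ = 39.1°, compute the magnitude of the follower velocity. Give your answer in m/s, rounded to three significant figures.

0.101

ω = 2.409 rad/s (from 23 rpm).
x = r cosθ ⇒ ẋ = −rω sinθ.
|v| = rω|sinθ| = 0.0668·2.409·|sin 39.1°| = 0.10147 m/s.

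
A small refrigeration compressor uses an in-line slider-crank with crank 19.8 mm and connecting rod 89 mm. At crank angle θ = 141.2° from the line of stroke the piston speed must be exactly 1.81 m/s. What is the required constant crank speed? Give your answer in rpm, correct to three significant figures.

For an in-line slider-crank, |v_piston| = rω|sinθ|·[1 + r cosθ/√(L² − r² sin²θ)].
With r = 0.0198 m, L = 0.089 m, θ = 141.2°: the bracketed kinematic factor |dx/dθ| = 0.010234 m.
ω = v/|dx/dθ| = 1.81/0.010234 = 176.85 rad/s.
N = 60ω/(2π) = 1688.8 rpm.

1690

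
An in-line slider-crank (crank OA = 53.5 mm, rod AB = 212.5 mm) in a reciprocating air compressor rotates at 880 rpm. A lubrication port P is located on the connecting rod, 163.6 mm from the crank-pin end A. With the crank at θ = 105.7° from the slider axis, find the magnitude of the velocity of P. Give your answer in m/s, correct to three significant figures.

4.50

ω = 92.15 rad/s.  Crank-pin speed |V_A| = rω = 4.9302 m/s, perpendicular to OA.
Rod angle: sinφ = −(r/L) sinθ ⇒ φ = -14.027°; ω_rod = −rω cosθ/√(L²−r²sin²θ) = +6.4711 rad/s.
V_P = V_A + ω_rod × AP, with AP = 0.1636 m along the rod.
Components: V_Px = −rω sinθ − a·ω_rod·sinφ = -4.4897 m/s;  V_Py = rω cosθ + a·ω_rod·cosφ = -0.307 m/s.
|V_P| = √(V_Px² + V_Py²) = 4.5002 m/s.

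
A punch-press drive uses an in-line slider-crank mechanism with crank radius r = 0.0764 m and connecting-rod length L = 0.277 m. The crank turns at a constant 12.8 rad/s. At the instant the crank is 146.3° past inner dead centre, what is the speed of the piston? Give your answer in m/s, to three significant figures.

ω = 12.8 rad/s
For an in-line slider-crank, x = r cosθ + √(L² − r² sin²θ), so v = −rω sinθ·[1 + r cosθ/√(L² − r² sin²θ)].
With r = 0.0764 m, L = 0.277 m, θ = 146.3°: √(L² − r² sin²θ) = 0.27374 m.
v = −0.0764·12.8·0.55484·[1 + 0.0764·-0.83195/0.27374] = -0.4166 m/s.
|v| = 0.4166 m/s.

0.417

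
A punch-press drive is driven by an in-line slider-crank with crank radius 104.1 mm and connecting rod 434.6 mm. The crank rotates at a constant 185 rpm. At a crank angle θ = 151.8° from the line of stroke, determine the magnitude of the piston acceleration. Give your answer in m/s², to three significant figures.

ω = 2π·185/60 = 19.37 rad/s
x(θ) = r cosθ + √(L² − r² sin²θ); with ω constant, a = ω²·d²x/dθ².
d²x/dθ² = −r cosθ − r²(cos2θ)/√u − r⁴ sin²2θ/(4u^{3/2}),  u = L² − r² sin²θ = 0.186457 m².
Substituting r = 0.1041 m, L = 0.4346 m, θ = 151.8°: d²x/dθ² = +0.077603 m.
a = ω²·d²x/dθ² = (19.37)²·(+0.077603) = +29.126 m/s²;  |a| = 29.126 m/s².

29.1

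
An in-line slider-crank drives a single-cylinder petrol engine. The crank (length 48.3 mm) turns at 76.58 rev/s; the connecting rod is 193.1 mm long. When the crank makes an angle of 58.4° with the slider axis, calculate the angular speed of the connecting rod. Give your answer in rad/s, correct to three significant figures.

64.5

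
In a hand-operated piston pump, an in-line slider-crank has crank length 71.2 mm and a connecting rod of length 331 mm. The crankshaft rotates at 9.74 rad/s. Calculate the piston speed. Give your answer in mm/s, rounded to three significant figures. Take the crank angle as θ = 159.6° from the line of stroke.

ω = 9.74 rad/s
For an in-line slider-crank, x = r cosθ + √(L² − r² sin²θ), so v = −rω sinθ·[1 + r cosθ/√(L² − r² sin²θ)].
With r = 0.0712 m, L = 0.331 m, θ = 159.6°: √(L² − r² sin²θ) = 0.33007 m.
v = −0.0712·9.74·0.34857·[1 + 0.0712·-0.93728/0.33007] = -0.19286 m/s.
|v| = 0.19286 m/s = 192.86 mm/s.

193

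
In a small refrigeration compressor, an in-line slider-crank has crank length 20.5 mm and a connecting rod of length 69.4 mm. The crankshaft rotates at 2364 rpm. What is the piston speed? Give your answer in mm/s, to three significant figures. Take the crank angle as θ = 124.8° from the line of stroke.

3440

ω = 2π·2364/60 = 247.6 rad/s
For an in-line slider-crank, x = r cosθ + √(L² − r² sin²θ), so v = −rω sinθ·[1 + r cosθ/√(L² − r² sin²θ)].
With r = 0.0205 m, L = 0.0694 m, θ = 124.8°: √(L² − r² sin²θ) = 0.067327 m.
v = −0.0205·247.6·0.82115·[1 + 0.0205·-0.57071/0.067327] = -3.4431 m/s.
|v| = 3.4431 m/s = 3443.1 mm/s.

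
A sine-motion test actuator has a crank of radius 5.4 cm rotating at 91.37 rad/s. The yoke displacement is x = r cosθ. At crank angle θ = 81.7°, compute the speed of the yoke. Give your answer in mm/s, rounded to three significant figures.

ω = 91.37 rad/s
x = r cosθ ⇒ ẋ = −rω sinθ.
|v| = rω|sinθ| = 0.054·91.37·|sin 81.7°| = 4.8823 m/s = 4882.3 mm/s.

4880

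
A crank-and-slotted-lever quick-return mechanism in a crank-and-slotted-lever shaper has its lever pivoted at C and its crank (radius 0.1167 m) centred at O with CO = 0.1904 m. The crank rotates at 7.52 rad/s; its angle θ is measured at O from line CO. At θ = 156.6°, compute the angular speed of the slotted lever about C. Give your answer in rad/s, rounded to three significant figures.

5.61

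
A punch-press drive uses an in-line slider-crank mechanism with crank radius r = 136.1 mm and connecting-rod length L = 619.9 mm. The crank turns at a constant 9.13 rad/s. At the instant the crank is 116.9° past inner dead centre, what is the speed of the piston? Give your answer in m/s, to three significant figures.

ω = 9.13 rad/s
For an in-line slider-crank, x = r cosθ + √(L² − r² sin²θ), so v = −rω sinθ·[1 + r cosθ/√(L² − r² sin²θ)].
With r = 0.1361 m, L = 0.6199 m, θ = 116.9°: √(L² − r² sin²θ) = 0.6079 m.
v = −0.1361·9.13·0.89180·[1 + 0.1361·-0.45243/0.6079] = -0.99589 m/s.
|v| = 0.99589 m/s.

0.996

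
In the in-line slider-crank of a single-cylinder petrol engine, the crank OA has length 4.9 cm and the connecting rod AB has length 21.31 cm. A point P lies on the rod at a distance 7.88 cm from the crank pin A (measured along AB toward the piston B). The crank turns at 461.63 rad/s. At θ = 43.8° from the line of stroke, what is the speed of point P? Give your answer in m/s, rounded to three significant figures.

19.6

ω = 461.6 rad/s.  Crank-pin speed |V_A| = rω = 22.62 m/s, perpendicular to OA.
Rod angle: sinφ = −(r/L) sinθ ⇒ φ = -9.158°; ω_rod = −rω cosθ/√(L²−r²sin²θ) = -77.602 rad/s.
V_P = V_A + ω_rod × AP, with AP = 0.0788 m along the rod.
Components: V_Px = −rω sinθ − a·ω_rod·sinφ = -16.629 m/s;  V_Py = rω cosθ + a·ω_rod·cosφ = +10.289 m/s.
|V_P| = √(V_Px² + V_Py²) = 19.555 m/s.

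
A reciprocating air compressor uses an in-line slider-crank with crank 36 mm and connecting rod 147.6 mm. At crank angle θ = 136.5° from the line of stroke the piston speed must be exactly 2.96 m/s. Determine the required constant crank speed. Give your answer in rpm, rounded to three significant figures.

For an in-line slider-crank, |v_piston| = rω|sinθ|·[1 + r cosθ/√(L² − r² sin²θ)].
With r = 0.036 m, L = 0.1476 m, θ = 136.5°: the bracketed kinematic factor |dx/dθ| = 0.020333 m.
ω = v/|dx/dθ| = 2.96/0.020333 = 145.57 rad/s.
N = 60ω/(2π) = 1390.1 rpm.

1390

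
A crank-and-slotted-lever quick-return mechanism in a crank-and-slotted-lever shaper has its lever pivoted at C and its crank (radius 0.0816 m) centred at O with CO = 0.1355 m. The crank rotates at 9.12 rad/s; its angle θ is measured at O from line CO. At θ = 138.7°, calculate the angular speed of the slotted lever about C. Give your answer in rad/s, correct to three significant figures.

1.79

ω = 9.12 rad/s
Crank pin A relative to C: A = (d + r cosθ, r sinθ); lever angle φ = atan2(r sinθ, d + r cosθ).
Differentiating tanφ: φ̇ = rω(d cosθ + r)/(d² + r² + 2dr cosθ).
d² + r² + 2dr cosθ = |CA|² = 0.00840566 m²;  d cosθ + r = -0.020196 m.
|ω_lever| = |0.0816·9.12·-0.020196| / 0.00840566 = 1.7881 rad/s.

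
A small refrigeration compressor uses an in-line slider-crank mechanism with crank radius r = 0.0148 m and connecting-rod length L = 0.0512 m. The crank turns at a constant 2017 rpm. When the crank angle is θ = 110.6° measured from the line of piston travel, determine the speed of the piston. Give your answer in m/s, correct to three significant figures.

2.62

ω = 2π·2017/60 = 211.2 rad/s
For an in-line slider-crank, x = r cosθ + √(L² − r² sin²θ), so v = −rω sinθ·[1 + r cosθ/√(L² − r² sin²θ)].
With r = 0.0148 m, L = 0.0512 m, θ = 110.6°: √(L² − r² sin²θ) = 0.04929 m.
v = −0.0148·211.2·0.93606·[1 + 0.0148·-0.35184/0.04929] = -2.617 m/s.
|v| = 2.617 m/s.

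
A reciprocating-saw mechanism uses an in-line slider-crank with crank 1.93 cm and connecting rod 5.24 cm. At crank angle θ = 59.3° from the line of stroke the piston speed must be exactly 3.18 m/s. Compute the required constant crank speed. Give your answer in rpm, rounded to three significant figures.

For an in-line slider-crank, |v_piston| = rω|sinθ|·[1 + r cosθ/√(L² − r² sin²θ)].
With r = 0.0193 m, L = 0.0524 m, θ = 59.3°: the bracketed kinematic factor |dx/dθ| = 0.019885 m.
ω = v/|dx/dθ| = 3.18/0.019885 = 159.92 rad/s.
N = 60ω/(2π) = 1527.1 rpm.

1530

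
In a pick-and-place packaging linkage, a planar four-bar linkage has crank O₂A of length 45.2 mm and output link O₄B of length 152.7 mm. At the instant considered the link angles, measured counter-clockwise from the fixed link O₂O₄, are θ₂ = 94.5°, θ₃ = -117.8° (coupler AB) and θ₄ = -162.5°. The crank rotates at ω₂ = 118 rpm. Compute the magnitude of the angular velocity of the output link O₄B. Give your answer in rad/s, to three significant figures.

2.78

ω₂ = 12.36 rad/s (from 118 rpm).
Differentiating the loop-closure r₂e^{iθ₂}+r₃e^{iθ₃}=r₁+r₄e^{iθ₄} gives r₂ω₂e^{iθ₂}+r₃ω₃e^{iθ₃}=r₄ω₄e^{iθ₄}.
Eliminating the other unknown: ω₄ = r₂ω₂ sin(θ₂−θ₃) / [r₄ sin(θ₄−θ₃)].
Numerator sine = -0.53435; denominator sine = -0.70339.
Result = 0.0452·12.36·(-0.53435) / (0.1527·(-0.70339)) = +2.7787 rad/s; magnitude 2.7787 rad/s.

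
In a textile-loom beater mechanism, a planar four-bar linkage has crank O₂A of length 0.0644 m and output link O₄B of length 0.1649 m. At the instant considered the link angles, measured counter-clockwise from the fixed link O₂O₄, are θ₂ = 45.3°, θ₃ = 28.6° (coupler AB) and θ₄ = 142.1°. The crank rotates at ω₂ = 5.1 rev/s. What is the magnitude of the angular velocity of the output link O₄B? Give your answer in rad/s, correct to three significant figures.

3.92

ω₂ = 32.04 rad/s (from 5.1 rev/s).
Differentiating the loop-closure r₂e^{iθ₂}+r₃e^{iθ₃}=r₁+r₄e^{iθ₄} gives r₂ω₂e^{iθ₂}+r₃ω₃e^{iθ₃}=r₄ω₄e^{iθ₄}.
Eliminating the other unknown: ω₄ = r₂ω₂ sin(θ₂−θ₃) / [r₄ sin(θ₄−θ₃)].
Numerator sine = +0.28736; denominator sine = +0.91706.
Result = 0.0644·32.04·(+0.28736) / (0.1649·(+0.91706)) = +3.9214 rad/s; magnitude 3.9214 rad/s.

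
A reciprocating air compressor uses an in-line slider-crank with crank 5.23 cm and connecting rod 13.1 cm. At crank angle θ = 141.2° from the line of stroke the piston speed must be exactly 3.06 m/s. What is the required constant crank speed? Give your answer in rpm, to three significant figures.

For an in-line slider-crank, |v_piston| = rω|sinθ|·[1 + r cosθ/√(L² − r² sin²θ)].
With r = 0.0523 m, L = 0.131 m, θ = 141.2°: the bracketed kinematic factor |dx/dθ| = 0.02224 m.
ω = v/|dx/dθ| = 3.06/0.02224 = 137.59 rad/s.
N = 60ω/(2π) = 1313.9 rpm.

1310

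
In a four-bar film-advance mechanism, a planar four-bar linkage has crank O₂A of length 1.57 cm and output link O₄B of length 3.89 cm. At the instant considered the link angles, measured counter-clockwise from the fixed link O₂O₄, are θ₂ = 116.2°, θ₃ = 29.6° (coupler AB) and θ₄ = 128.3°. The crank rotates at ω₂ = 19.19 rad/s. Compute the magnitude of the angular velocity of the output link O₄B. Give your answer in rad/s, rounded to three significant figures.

ω₂ = 19.19 rad/s
Differentiating the loop-closure r₂e^{iθ₂}+r₃e^{iθ₃}=r₁+r₄e^{iθ₄} gives r₂ω₂e^{iθ₂}+r₃ω₃e^{iθ₃}=r₄ω₄e^{iθ₄}.
Eliminating the other unknown: ω₄ = r₂ω₂ sin(θ₂−θ₃) / [r₄ sin(θ₄−θ₃)].
Numerator sine = +0.99824; denominator sine = +0.98849.
Result = 0.0157·19.19·(+0.99824) / (0.0389·(+0.98849)) = +7.8214 rad/s; magnitude 7.8214 rad/s.

7.82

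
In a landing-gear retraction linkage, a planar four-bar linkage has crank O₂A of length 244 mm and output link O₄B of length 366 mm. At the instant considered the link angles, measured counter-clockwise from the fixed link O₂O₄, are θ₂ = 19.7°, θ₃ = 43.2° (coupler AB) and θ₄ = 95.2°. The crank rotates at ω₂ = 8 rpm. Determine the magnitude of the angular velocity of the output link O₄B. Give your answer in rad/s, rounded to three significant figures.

0.283

ω₂ = 0.8378 rad/s (from 8 rpm).
Differentiating the loop-closure r₂e^{iθ₂}+r₃e^{iθ₃}=r₁+r₄e^{iθ₄} gives r₂ω₂e^{iθ₂}+r₃ω₃e^{iθ₃}=r₄ω₄e^{iθ₄}.
Eliminating the other unknown: ω₄ = r₂ω₂ sin(θ₂−θ₃) / [r₄ sin(θ₄−θ₃)].
Numerator sine = -0.39875; denominator sine = +0.78801.
Result = 0.244·0.8378·(-0.39875) / (0.366·(+0.78801)) = -0.28261 rad/s; magnitude 0.28261 rad/s.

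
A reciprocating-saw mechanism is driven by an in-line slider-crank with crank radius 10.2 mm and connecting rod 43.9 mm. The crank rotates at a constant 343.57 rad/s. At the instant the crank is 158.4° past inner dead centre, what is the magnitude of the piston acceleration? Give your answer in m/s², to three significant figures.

ω = 343.6 rad/s
x(θ) = r cosθ + √(L² − r² sin²θ); with ω constant, a = ω²·d²x/dθ².
d²x/dθ² = −r cosθ − r²(cos2θ)/√u − r⁴ sin²2θ/(4u^{3/2}),  u = L² − r² sin²θ = 0.00191311 m².
Substituting r = 0.0102 m, L = 0.0439 m, θ = 158.4°: d²x/dθ² = +0.0077346 m.
a = ω²·d²x/dθ² = (343.6)²·(+0.0077346) = +913 m/s²;  |a| = 913 m/s².

913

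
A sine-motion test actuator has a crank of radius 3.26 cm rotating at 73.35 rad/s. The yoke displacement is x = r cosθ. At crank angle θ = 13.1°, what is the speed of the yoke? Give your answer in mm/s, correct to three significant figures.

542

ω = 73.35 rad/s
x = r cosθ ⇒ ẋ = −rω sinθ.
|v| = rω|sinθ| = 0.0326·73.35·|sin 13.1°| = 0.54197 m/s = 541.97 mm/s.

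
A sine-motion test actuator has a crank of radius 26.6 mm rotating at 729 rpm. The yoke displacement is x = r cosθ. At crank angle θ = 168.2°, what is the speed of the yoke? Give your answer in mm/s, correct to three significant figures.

415

ω = 76.34 rad/s (from 729 rpm).
x = r cosθ ⇒ ẋ = −rω sinθ.
|v| = rω|sinθ| = 0.0266·76.34·|sin 168.2°| = 0.41526 m/s = 415.26 mm/s.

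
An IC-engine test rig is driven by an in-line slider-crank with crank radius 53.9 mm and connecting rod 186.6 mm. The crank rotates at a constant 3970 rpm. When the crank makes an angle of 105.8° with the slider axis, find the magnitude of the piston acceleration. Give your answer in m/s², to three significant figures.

ω = 2π·3970/60 = 415.7 rad/s
x(θ) = r cosθ + √(L² − r² sin²θ); with ω constant, a = ω²·d²x/dθ².
d²x/dθ² = −r cosθ − r²(cos2θ)/√u − r⁴ sin²2θ/(4u^{3/2}),  u = L² − r² sin²θ = 0.0321297 m².
Substituting r = 0.0539 m, L = 0.1866 m, θ = 105.8°: d²x/dθ² = +0.02838 m.
a = ω²·d²x/dθ² = (415.7)²·(+0.02838) = +4905.1 m/s²;  |a| = 4905.1 m/s².

4910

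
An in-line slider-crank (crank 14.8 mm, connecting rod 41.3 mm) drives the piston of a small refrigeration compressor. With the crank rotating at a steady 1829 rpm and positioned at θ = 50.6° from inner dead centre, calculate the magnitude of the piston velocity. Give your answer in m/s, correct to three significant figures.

ω = 2π·1829/60 = 191.5 rad/s
For an in-line slider-crank, x = r cosθ + √(L² − r² sin²θ), so v = −rω sinθ·[1 + r cosθ/√(L² − r² sin²θ)].
With r = 0.0148 m, L = 0.0413 m, θ = 50.6°: √(L² − r² sin²θ) = 0.039685 m.
v = −0.0148·191.5·0.77273·[1 + 0.0148·0.63473/0.039685] = -2.709 m/s.
|v| = 2.709 m/s.

2.71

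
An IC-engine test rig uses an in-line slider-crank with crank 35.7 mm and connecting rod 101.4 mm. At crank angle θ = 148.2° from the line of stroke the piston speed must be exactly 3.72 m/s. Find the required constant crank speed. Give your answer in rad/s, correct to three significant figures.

284

For an in-line slider-crank, |v_piston| = rω|sinθ|·[1 + r cosθ/√(L² − r² sin²θ)].
With r = 0.0357 m, L = 0.1014 m, θ = 148.2°: the bracketed kinematic factor |dx/dθ| = 0.013084 m.
ω = v/|dx/dθ| = 3.72/0.013084 = 284.32 rad/s.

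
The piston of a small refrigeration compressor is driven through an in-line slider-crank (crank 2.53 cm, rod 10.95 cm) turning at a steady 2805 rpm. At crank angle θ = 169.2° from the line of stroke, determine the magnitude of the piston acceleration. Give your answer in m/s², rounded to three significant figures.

ω = 2π·2805/60 = 293.7 rad/s
x(θ) = r cosθ + √(L² − r² sin²θ); with ω constant, a = ω²·d²x/dθ².
d²x/dθ² = −r cosθ − r²(cos2θ)/√u − r⁴ sin²2θ/(4u^{3/2}),  u = L² − r² sin²θ = 0.0119678 m².
Substituting r = 0.0253 m, L = 0.1095 m, θ = 169.2°: d²x/dθ² = +0.019401 m.
a = ω²·d²x/dθ² = (293.7)²·(+0.019401) = +1674 m/s²;  |a| = 1674 m/s².

1670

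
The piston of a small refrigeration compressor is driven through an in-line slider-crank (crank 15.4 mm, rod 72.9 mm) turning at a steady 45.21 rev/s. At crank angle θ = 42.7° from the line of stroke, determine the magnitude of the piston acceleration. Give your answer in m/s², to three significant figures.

938

ω = 2π·45.2 = 284.1 rad/s
x(θ) = r cosθ + √(L² − r² sin²θ); with ω constant, a = ω²·d²x/dθ².
d²x/dθ² = −r cosθ − r²(cos2θ)/√u − r⁴ sin²2θ/(4u^{3/2}),  u = L² − r² sin²θ = 0.00520534 m².
Substituting r = 0.0154 m, L = 0.0729 m, θ = 42.7°: d²x/dθ² = -0.011619 m.
a = ω²·d²x/dθ² = (284.1)²·(-0.011619) = -937.52 m/s²;  |a| = 937.52 m/s².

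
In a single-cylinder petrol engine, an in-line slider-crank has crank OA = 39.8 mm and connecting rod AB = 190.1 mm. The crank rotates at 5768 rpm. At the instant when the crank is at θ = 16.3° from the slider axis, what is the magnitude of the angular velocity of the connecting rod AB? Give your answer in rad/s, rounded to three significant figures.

ω = 604 rad/s (converted from 5768 rpm).
The rod makes angle φ with the slider axis where L sinφ = r sinθ; differentiating, L cosφ·φ̇ = r ω cosθ.
L cosφ = √(L² − r² sin²θ) = 0.18977 m.
|ω_rod| = r ω |cosθ| / √(L² − r² sin²θ) = 0.0398·604·0.95981/0.18977 = 121.59 rad/s.

122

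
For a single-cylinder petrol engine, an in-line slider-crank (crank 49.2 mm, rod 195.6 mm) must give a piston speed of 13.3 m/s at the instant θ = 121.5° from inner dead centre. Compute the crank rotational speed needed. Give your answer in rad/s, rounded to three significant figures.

366

For an in-line slider-crank, |v_piston| = rω|sinθ|·[1 + r cosθ/√(L² − r² sin²θ)].
With r = 0.0492 m, L = 0.1956 m, θ = 121.5°: the bracketed kinematic factor |dx/dθ| = 0.036305 m.
ω = v/|dx/dθ| = 13.3/0.036305 = 366.34 rad/s.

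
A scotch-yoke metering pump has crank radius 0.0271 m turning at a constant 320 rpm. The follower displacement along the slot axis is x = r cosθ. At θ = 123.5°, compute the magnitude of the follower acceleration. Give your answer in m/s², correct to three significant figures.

16.8

ω = 33.51 rad/s (from 320 rpm).
x = r cosθ ⇒ ẍ = −rω² cosθ (ω constant).
|a| = rω²|cosθ| = 0.0271·(33.51)²·|cos 123.5°| = 16.796 m/s².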